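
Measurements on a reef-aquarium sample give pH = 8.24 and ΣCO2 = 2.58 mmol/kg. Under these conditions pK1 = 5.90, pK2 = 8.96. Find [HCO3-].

α₁ = 1 / (1 + [H⁺]/K1 + K2/[H⁺]) = 1 / (1 + 10^-2.34 + 10^-0.72)
   = 1 / (1 + 0.0045709 + 0.19055) = 1/1.1951 = 0.8367
[HCO3⁻] = α₁ × DIC = 0.8367 × 2.58 = 2.16 mmol/kg

[HCO3⁻] = 2.16 mmol/kg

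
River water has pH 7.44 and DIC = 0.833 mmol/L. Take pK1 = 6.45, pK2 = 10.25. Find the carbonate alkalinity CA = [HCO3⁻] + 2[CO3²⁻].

CA = 0.757 mmol/L

CA = [HCO3⁻] + 2[CO3²⁻] = (α₁ + 2α₂)·DIC
At pH 7.44: [H⁺]/K1 = 10^-0.99 = 0.10233, K2/[H⁺] = 10^-2.81 = 0.0015488
α₁ = 1/(1 + 0.10233 + 0.0015488) = 1/1.1039 = 0.9059; α₂ = α₁·K2/[H⁺] = 0.001403
α₁ + 2α₂ = 0.9087
CA = 0.9087 × 0.833 = 0.757 mmol/L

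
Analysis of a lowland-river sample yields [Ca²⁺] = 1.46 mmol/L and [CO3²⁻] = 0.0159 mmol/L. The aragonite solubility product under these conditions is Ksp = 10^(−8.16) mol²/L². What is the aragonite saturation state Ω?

Ω = 3.36

Ksp = 10^(−8.16) = 6.918×10^-9
Ω = [Ca²⁺][CO3²⁻]/Ksp = (1.46×10^-3)(0.0159×10^-3) / 6.918×10^-9 = 3.36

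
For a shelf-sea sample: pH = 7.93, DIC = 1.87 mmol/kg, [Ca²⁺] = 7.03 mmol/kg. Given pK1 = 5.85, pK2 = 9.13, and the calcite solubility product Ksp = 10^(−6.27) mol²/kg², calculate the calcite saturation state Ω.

α₂ = 1 / (1 + [H⁺]/K2 + [H⁺]²/(K1K2)) = 1 / (1 + 10^+1.20 + 10^-0.88)
   = 1 / (1 + 15.849 + 0.13183) = 1/16.981 = 0.05889
[CO3²⁻] = α₂ × DIC = 0.05889 × 1.87 = 0.1101 mmol/kg
Ksp = 10^(−6.27) = 5.370×10^-7
Ω = [Ca²⁺][CO3²⁻]/Ksp = (7.03×10^-3)(1.101×10^-4) / 5.370×10^-7 = 1.44

Ω = 1.44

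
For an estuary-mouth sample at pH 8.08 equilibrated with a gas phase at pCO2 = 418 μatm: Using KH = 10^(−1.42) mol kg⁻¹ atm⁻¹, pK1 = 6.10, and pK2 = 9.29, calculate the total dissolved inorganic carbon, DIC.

DIC = 1.63 mmol/kg

[CO2*] = KH · pCO2 = 10^(−1.42) × 418×10^-6 = 1.589×10^-5 mol/kg
α₀ = 1/(1 + K1/[H⁺] + K1K2/[H⁺]²) = 1/(1 + 10^+1.98 + 10^+0.77) = 0.009767
DIC = [CO2*]/α₀ = 1.589×10^-5 / 0.009767 = 1.63 mmol/kg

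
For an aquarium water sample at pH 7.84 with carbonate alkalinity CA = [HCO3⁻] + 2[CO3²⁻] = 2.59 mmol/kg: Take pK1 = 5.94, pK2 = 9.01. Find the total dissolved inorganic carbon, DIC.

CA = [HCO3⁻] + 2[CO3²⁻] = (α₁ + 2α₂)·DIC
At pH 7.84: [H⁺]/K1 = 10^-1.90 = 0.012589, K2/[H⁺] = 10^-1.17 = 0.067608
α₁ = 1/(1 + 0.012589 + 0.067608) = 1/1.0802 = 0.9258; α₂ = α₁·K2/[H⁺] = 0.06259
α₁ + 2α₂ = 1.0509
DIC = CA / (α₁ + 2α₂) = 2.59 / 1.0509 = 2.46 mmol/kg

DIC = 2.46 mmol/kg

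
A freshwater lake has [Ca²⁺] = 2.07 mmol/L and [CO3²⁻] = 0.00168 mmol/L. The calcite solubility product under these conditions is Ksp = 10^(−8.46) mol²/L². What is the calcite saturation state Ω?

Ω = 1.00

Ksp = 10^(−8.46) = 3.467×10^-9
Ω = [Ca²⁺][CO3²⁻]/Ksp = (2.07×10^-3)(0.00168×10^-3) / 3.467×10^-9 = 1.00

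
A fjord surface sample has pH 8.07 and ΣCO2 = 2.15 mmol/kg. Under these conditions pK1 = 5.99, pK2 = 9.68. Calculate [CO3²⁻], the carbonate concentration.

α₂ = 1 / (1 + [H⁺]/K2 + [H⁺]²/(K1K2)) = 1 / (1 + 10^+1.61 + 10^-0.47)
   = 1 / (1 + 40.738 + 0.33884) = 1/42.077 = 0.02377
[CO3²⁻] = α₂ × DIC = 0.02377 × 2.15 = 0.0511 mmol/kg

[CO3²⁻] = 0.0511 mmol/kg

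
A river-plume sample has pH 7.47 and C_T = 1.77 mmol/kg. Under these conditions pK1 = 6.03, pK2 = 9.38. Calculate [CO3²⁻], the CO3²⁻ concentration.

[CO3²⁻] = 0.0208 mmol/kg

α₂ = 1 / (1 + [H⁺]/K2 + [H⁺]²/(K1K2)) = 1 / (1 + 10^+1.91 + 10^+0.47)
   = 1 / (1 + 81.283 + 2.9512) = 1/85.234 = 0.01173
[CO3²⁻] = α₂ × DIC = 0.01173 × 1.77 = 0.0208 mmol/kg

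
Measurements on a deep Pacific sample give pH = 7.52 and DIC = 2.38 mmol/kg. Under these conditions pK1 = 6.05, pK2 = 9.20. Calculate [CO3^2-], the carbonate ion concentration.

α₂ = 1 / (1 + [H⁺]/K2 + [H⁺]²/(K1K2)) = 1 / (1 + 10^+1.68 + 10^+0.21)
   = 1 / (1 + 47.863 + 1.6218) = 1/50.485 = 0.01981
[CO3²⁻] = α₂ × DIC = 0.01981 × 2.38 = 0.0471 mmol/kg

[CO3²⁻] = 0.0471 mmol/kg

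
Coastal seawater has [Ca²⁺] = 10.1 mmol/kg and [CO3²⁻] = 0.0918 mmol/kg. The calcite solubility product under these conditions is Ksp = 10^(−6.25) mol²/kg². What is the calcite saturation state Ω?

Ω = 1.65

Ksp = 10^(−6.25) = 5.623×10^-7
Ω = [Ca²⁺][CO3²⁻]/Ksp = (10.1×10^-3)(0.0918×10^-3) / 5.623×10^-7 = 1.65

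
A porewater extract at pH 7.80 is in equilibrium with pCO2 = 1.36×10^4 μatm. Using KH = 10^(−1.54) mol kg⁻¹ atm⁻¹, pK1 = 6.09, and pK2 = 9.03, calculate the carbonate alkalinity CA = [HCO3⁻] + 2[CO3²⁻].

[CO2*] = KH · pCO2 = 10^(−1.54) × 1.36×10^4×10^-6 = 3.922×10^-4 mol/kg
α₀ = 1/(1 + K1/[H⁺] + K1K2/[H⁺]²) = 1/(1 + 10^+1.71 + 10^+0.48) = 0.01808
DIC = [CO2*]/α₀ = 3.922×10^-4 / 0.01808 = 21.69 mmol/kg
CA = (α₁ + 2α₂)·DIC = (0.9273 + 2×0.05460) × 21.69 = 22.5 mmol/kg

CA = 22.5 mmol/kg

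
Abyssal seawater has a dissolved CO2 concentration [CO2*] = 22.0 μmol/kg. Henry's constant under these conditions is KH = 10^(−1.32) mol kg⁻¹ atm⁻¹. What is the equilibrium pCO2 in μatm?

pCO2 = 460 μatm

KH = 10^(−1.32) = 4.786×10^-2 mol kg⁻¹ atm⁻¹
pCO2 = [CO2*]/KH = 22.0×10^-6 / 4.786×10^-2 = 4.60×10^-4 atm = 460 μatm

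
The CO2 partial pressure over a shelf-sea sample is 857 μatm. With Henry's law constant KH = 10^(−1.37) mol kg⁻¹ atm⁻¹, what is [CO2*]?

[CO2*] = 36.6 μmol/kg

KH = 10^(−1.37) = 4.266×10^-2 mol kg⁻¹ atm⁻¹
[CO2*] = KH · pCO2 = 4.266×10^-2 × 857×10^-6 atm = 3.66×10^-5 mol/kg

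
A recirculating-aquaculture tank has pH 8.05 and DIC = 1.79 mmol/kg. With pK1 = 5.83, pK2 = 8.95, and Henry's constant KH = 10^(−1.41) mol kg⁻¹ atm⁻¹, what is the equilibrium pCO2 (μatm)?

pCO2 = 245 μatm

α₀ = 1 / (1 + K1/[H⁺] + K1K2/[H⁺]²) = 1 / (1 + 10^+2.22 + 10^+1.32)
   = 1 / (1 + 165.96 + 20.893) = 1/187.85 = 0.005323
[CO2*] = α₀ × DIC = 0.005323 × 1.79 = 0.009529 mmol/kg = 9.529 μmol/kg
pCO2 = [CO2*]/KH = 9.529×10^-6 / 3.890×10^-2 = 245 μatm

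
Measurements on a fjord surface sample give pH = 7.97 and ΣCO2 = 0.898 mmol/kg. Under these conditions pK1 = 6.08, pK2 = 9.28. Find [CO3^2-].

α₂ = 1 / (1 + [H⁺]/K2 + [H⁺]²/(K1K2)) = 1 / (1 + 10^+1.31 + 10^-0.58)
   = 1 / (1 + 20.417 + 0.26303) = 1/21.680 = 0.04612
[CO3²⁻] = α₂ × DIC = 0.04612 × 0.898 = 0.0414 mmol/kg

[CO3²⁻] = 0.0414 mmol/kg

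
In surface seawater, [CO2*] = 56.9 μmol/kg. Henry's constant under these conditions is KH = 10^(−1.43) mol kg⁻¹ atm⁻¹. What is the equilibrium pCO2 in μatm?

KH = 10^(−1.43) = 3.715×10^-2 mol kg⁻¹ atm⁻¹
pCO2 = [CO2*]/KH = 56.9×10^-6 / 3.715×10^-2 = 1.53×10^-3 atm = 1530 μatm

pCO2 = 1530 μatm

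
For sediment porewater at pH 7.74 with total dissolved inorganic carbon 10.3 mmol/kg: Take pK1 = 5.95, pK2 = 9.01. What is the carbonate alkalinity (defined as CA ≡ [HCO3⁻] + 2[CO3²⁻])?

CA = [HCO3⁻] + 2[CO3²⁻] = (α₁ + 2α₂)·DIC
At pH 7.74: [H⁺]/K1 = 10^-1.79 = 0.016218, K2/[H⁺] = 10^-1.27 = 0.053703
α₁ = 1/(1 + 0.016218 + 0.053703) = 1/1.0699 = 0.9346; α₂ = α₁·K2/[H⁺] = 0.05019
α₁ + 2α₂ = 1.0350
CA = 1.0350 × 10.3 = 10.7 mmol/kg

CA = 10.7 mmol/kg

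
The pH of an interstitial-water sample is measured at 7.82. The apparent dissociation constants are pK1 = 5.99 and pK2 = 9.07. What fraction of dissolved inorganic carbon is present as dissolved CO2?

α₀ = 1 / (1 + K1/[H⁺] + K1K2/[H⁺]²) = 1 / (1 + 10^+1.83 + 10^+0.58)
   = 1 / (1 + 67.608 + 3.8019) = 1/72.410 = 0.01381

α₀ = 0.0138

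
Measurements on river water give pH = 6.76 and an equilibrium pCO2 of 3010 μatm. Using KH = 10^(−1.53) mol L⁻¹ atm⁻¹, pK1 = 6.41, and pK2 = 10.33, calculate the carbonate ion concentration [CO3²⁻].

[CO2*] = KH · pCO2 = 10^(−1.53) × 3010×10^-6 = 8.883×10^-5 mol/L
α₀ = 1/(1 + K1/[H⁺] + K1K2/[H⁺]²) = 1/(1 + 10^+0.35 + 10^-3.22) = 0.3087
DIC = [CO2*]/α₀ = 8.883×10^-5 / 0.3087 = 0.2878 mmol/L
[CO3²⁻] = α₂·DIC; α₂ = 0.0001860, so [CO3²⁻] = 0.0001860 × 0.2878 = 5.35×10^-5 mmol/L = 0.0535 μmol/L

[CO3²⁻] = 0.0535 μmol/L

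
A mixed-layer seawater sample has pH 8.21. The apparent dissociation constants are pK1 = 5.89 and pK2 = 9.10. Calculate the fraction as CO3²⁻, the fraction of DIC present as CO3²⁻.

α₂ = 1 / (1 + [H⁺]/K2 + [H⁺]²/(K1K2)) = 1 / (1 + 10^+0.89 + 10^-1.43)
   = 1 / (1 + 7.7625 + 0.037154) = 1/8.7996 = 0.1136

α₂ = 0.114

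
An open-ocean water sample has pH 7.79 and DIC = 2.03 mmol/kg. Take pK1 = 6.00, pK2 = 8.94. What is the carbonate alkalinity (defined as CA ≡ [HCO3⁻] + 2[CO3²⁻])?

CA = 2.13 mmol/kg

CA = [HCO3⁻] + 2[CO3²⁻] = (α₁ + 2α₂)·DIC
At pH 7.79: [H⁺]/K1 = 10^-1.79 = 0.016218, K2/[H⁺] = 10^-1.15 = 0.070795
α₁ = 1/(1 + 0.016218 + 0.070795) = 1/1.0870 = 0.9200; α₂ = α₁·K2/[H⁺] = 0.06513
α₁ + 2α₂ = 1.0502
CA = 1.0502 × 2.03 = 2.13 mmol/kg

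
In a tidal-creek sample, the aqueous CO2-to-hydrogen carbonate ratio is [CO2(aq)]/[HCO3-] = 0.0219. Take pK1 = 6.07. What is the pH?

pH = 7.73

From K1 = [H⁺][HCO3-]/[CO2(aq)]:  pH = pK1 − log₁₀([CO2(aq)]/[HCO3-])
log₁₀(0.0219) = -1.660
pH = 6.07 − (-1.660) = 7.73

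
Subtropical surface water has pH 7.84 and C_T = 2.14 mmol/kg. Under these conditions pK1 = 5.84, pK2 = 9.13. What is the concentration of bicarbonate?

α₁ = 1 / (1 + [H⁺]/K1 + K2/[H⁺]) = 1 / (1 + 10^-2.00 + 10^-1.29)
   = 1 / (1 + 0.010000 + 0.051286) = 1/1.0613 = 0.9423
[HCO3⁻] = α₁ × DIC = 0.9423 × 2.14 = 2.02 mmol/kg

[HCO3⁻] = 2.02 mmol/kg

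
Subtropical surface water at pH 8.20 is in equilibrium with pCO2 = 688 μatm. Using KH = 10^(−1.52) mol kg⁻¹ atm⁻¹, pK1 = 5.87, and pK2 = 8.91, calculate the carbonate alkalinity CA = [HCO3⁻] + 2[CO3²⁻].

CA = 6.17 mmol/kg

[CO2*] = KH · pCO2 = 10^(−1.52) × 688×10^-6 = 2.078×10^-5 mol/kg
α₀ = 1/(1 + K1/[H⁺] + K1K2/[H⁺]²) = 1/(1 + 10^+2.33 + 10^+1.62) = 0.003899
DIC = [CO2*]/α₀ = 2.078×10^-5 / 0.003899 = 5.329 mmol/kg
CA = (α₁ + 2α₂)·DIC = (0.8336 + 2×0.1625) × 5.329 = 6.17 mmol/kg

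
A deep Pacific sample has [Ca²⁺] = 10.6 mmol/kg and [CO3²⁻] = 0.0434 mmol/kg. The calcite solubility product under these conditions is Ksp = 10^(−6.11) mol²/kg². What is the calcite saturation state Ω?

Ω = 0.593

Ksp = 10^(−6.11) = 7.762×10^-7
Ω = [Ca²⁺][CO3²⁻]/Ksp = (10.6×10^-3)(0.0434×10^-3) / 7.762×10^-7 = 0.593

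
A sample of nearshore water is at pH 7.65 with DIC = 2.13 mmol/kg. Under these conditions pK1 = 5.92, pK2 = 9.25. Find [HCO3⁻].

α₁ = 1 / (1 + [H⁺]/K1 + K2/[H⁺]) = 1 / (1 + 10^-1.73 + 10^-1.60)
   = 1 / (1 + 0.018621 + 0.025119) = 1/1.0437 = 0.9581
[HCO3⁻] = α₁ × DIC = 0.9581 × 2.13 = 2.04 mmol/kg

[HCO3⁻] = 2.04 mmol/kg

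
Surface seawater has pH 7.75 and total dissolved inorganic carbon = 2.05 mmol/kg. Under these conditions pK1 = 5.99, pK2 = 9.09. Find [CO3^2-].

α₂ = 1 / (1 + [H⁺]/K2 + [H⁺]²/(K1K2)) = 1 / (1 + 10^+1.34 + 10^-0.42)
   = 1 / (1 + 21.878 + 0.38019) = 1/23.258 = 0.04300
[CO3²⁻] = α₂ × DIC = 0.04300 × 2.05 = 0.0881 mmol/kg

[CO3²⁻] = 0.0881 mmol/kg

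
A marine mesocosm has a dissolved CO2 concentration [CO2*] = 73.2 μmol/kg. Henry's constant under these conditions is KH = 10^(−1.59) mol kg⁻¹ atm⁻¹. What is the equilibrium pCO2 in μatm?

KH = 10^(−1.59) = 2.570×10^-2 mol kg⁻¹ atm⁻¹
pCO2 = [CO2*]/KH = 73.2×10^-6 / 2.570×10^-2 = 2.85×10^-3 atm = 2850 μatm

pCO2 = 2850 μatm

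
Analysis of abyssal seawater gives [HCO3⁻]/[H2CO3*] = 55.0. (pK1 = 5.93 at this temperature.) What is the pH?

From K1 = [H⁺][HCO3⁻]/[H2CO3*]:  pH = pK1 + log₁₀([HCO3⁻]/[H2CO3*])
log₁₀(55.0) = +1.740
pH = 5.93 + (+1.740) = 7.67

pH = 7.67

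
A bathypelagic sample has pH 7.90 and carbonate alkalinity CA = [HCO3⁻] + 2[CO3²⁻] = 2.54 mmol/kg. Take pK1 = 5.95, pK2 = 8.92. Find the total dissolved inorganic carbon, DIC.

CA = [HCO3⁻] + 2[CO3²⁻] = (α₁ + 2α₂)·DIC
At pH 7.90: [H⁺]/K1 = 10^-1.95 = 0.011220, K2/[H⁺] = 10^-1.02 = 0.095499
α₁ = 1/(1 + 0.011220 + 0.095499) = 1/1.1067 = 0.9036; α₂ = α₁·K2/[H⁺] = 0.08629
α₁ + 2α₂ = 1.0762
DIC = CA / (α₁ + 2α₂) = 2.54 / 1.0762 = 2.36 mmol/kg

DIC = 2.36 mmol/kg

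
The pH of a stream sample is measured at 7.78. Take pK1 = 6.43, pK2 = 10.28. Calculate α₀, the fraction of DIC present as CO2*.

α₀ = 0.0426

α₀ = 1 / (1 + K1/[H⁺] + K1K2/[H⁺]²) = 1 / (1 + 10^+1.35 + 10^-1.15)
   = 1 / (1 + 22.387 + 0.070795) = 1/23.458 = 0.04263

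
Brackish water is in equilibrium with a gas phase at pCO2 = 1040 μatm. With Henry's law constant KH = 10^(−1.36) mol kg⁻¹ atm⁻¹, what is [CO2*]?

[CO2*] = 45.4 μmol/kg

KH = 10^(−1.36) = 4.365×10^-2 mol kg⁻¹ atm⁻¹
[CO2*] = KH · pCO2 = 4.365×10^-2 × 1040×10^-6 atm = 4.54×10^-5 mol/kg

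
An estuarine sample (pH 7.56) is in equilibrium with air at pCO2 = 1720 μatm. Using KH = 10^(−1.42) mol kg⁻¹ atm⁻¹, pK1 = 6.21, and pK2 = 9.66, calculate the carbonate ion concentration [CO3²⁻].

[CO3²⁻] = 11.6 μmol/kg

[CO2*] = KH · pCO2 = 10^(−1.42) × 1720×10^-6 = 6.539×10^-5 mol/kg
α₀ = 1/(1 + K1/[H⁺] + K1K2/[H⁺]²) = 1/(1 + 10^+1.35 + 10^-0.75) = 0.04244
DIC = [CO2*]/α₀ = 6.539×10^-5 / 0.04244 = 1.541 mmol/kg
[CO3²⁻] = α₂·DIC; α₂ = 0.007546, so [CO3²⁻] = 0.007546 × 1.541 = 0.0116 mmol/kg = 11.6 μmol/kg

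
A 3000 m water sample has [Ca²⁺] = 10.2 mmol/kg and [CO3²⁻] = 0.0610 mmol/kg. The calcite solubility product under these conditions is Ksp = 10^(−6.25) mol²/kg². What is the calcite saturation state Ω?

Ksp = 10^(−6.25) = 5.623×10^-7
Ω = [Ca²⁺][CO3²⁻]/Ksp = (10.2×10^-3)(0.0610×10^-3) / 5.623×10^-7 = 1.11

Ω = 1.11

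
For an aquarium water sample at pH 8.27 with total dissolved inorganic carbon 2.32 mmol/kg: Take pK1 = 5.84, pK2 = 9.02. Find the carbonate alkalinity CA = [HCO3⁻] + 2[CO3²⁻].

CA = 2.66 mmol/kg

CA = [HCO3⁻] + 2[CO3²⁻] = (α₁ + 2α₂)·DIC
At pH 8.27: [H⁺]/K1 = 10^-2.43 = 0.0037154, K2/[H⁺] = 10^-0.75 = 0.17783
α₁ = 1/(1 + 0.0037154 + 0.17783) = 1/1.1815 = 0.8464; α₂ = α₁·K2/[H⁺] = 0.1505
α₁ + 2α₂ = 1.1474
CA = 1.1474 × 2.32 = 2.66 mmol/kg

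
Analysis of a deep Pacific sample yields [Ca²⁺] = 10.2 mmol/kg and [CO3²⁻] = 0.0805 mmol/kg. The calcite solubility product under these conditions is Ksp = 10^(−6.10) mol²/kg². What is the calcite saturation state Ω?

Ω = 1.03

Ksp = 10^(−6.10) = 7.943×10^-7
Ω = [Ca²⁺][CO3²⁻]/Ksp = (10.2×10^-3)(0.0805×10^-3) / 7.943×10^-7 = 1.03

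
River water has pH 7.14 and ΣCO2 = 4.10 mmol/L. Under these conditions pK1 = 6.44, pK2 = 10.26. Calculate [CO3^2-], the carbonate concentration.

α₂ = 1 / (1 + [H⁺]/K2 + [H⁺]²/(K1K2)) = 1 / (1 + 10^+3.12 + 10^+2.42)
   = 1 / (1 + 1318.3 + 263.03) = 1/1582.3 = 0.0006320
[CO3²⁻] = α₂ × DIC = 0.0006320 × 4.10 = 0.00259 mmol/L = 2.59 μmol/L

[CO3²⁻] = 2.59 μmol/L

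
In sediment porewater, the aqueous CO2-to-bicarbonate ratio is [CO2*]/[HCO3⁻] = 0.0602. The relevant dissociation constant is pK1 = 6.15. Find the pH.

From K1 = [H⁺][HCO3⁻]/[CO2*]:  pH = pK1 − log₁₀([CO2*]/[HCO3⁻])
log₁₀(0.0602) = -1.220
pH = 6.15 − (-1.220) = 7.37

pH = 7.37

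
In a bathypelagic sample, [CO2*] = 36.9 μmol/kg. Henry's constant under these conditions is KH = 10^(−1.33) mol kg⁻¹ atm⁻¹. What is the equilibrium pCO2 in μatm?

KH = 10^(−1.33) = 4.677×10^-2 mol kg⁻¹ atm⁻¹
pCO2 = [CO2*]/KH = 36.9×10^-6 / 4.677×10^-2 = 7.89×10^-4 atm = 789 μatm

pCO2 = 789 μatm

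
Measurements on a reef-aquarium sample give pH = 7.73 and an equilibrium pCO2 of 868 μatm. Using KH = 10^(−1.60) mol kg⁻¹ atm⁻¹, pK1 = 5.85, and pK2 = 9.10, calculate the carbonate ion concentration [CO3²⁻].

[CO3²⁻] = 0.0706 mmol/kg

[CO2*] = KH · pCO2 = 10^(−1.60) × 868×10^-6 = 2.180×10^-5 mol/kg
α₀ = 1/(1 + K1/[H⁺] + K1K2/[H⁺]²) = 1/(1 + 10^+1.88 + 10^+0.51) = 0.01249
DIC = [CO2*]/α₀ = 2.180×10^-5 / 0.01249 = 1.746 mmol/kg
[CO3²⁻] = α₂·DIC; α₂ = 0.04040, so [CO3²⁻] = 0.04040 × 1.746 = 0.0706 mmol/kg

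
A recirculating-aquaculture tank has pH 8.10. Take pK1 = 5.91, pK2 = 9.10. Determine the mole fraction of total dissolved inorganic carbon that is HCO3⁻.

α₁ = 1 / (1 + [H⁺]/K1 + K2/[H⁺]) = 1 / (1 + 10^-2.19 + 10^-1.00)
   = 1 / (1 + 0.0064565 + 0.10000) = 1/1.1065 = 0.9038

α₁ = 0.904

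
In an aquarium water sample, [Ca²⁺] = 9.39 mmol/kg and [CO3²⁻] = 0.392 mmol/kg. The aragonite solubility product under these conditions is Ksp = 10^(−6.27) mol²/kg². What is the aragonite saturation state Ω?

Ksp = 10^(−6.27) = 5.370×10^-7
Ω = [Ca²⁺][CO3²⁻]/Ksp = (9.39×10^-3)(0.392×10^-3) / 5.370×10^-7 = 6.85

Ω = 6.85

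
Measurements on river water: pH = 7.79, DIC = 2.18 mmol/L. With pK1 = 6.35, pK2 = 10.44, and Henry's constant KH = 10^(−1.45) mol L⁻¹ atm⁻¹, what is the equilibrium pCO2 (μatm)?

pCO2 = 2150 μatm

α₀ = 1 / (1 + K1/[H⁺] + K1K2/[H⁺]²) = 1 / (1 + 10^+1.44 + 10^-1.21)
   = 1 / (1 + 27.542 + 0.061660) = 1/28.604 = 0.03496
[CO2*] = α₀ × DIC = 0.03496 × 2.18 = 0.07621 mmol/L
pCO2 = [CO2*]/KH = 7.621×10^-5 / 3.548×10^-2 = 2150 μatm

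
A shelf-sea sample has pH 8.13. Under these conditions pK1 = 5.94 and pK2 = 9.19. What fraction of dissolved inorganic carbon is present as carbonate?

α₂ = 1 / (1 + [H⁺]/K2 + [H⁺]²/(K1K2)) = 1 / (1 + 10^+1.06 + 10^-1.13)
   = 1 / (1 + 11.482 + 0.074131) = 1/12.556 = 0.07965

α₂ = 0.0796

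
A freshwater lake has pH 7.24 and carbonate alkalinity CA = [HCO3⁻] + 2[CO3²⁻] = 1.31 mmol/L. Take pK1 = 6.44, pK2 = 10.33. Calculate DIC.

CA = [HCO3⁻] + 2[CO3²⁻] = (α₁ + 2α₂)·DIC
At pH 7.24: [H⁺]/K1 = 10^-0.80 = 0.15849, K2/[H⁺] = 10^-3.09 = 0.00081283
α₁ = 1/(1 + 0.15849 + 0.00081283) = 1/1.1593 = 0.8626; α₂ = α₁·K2/[H⁺] = 0.0007011
α₁ + 2α₂ = 0.8640
DIC = CA / (α₁ + 2α₂) = 1.31 / 0.8640 = 1.52 mmol/L

DIC = 1.52 mmol/L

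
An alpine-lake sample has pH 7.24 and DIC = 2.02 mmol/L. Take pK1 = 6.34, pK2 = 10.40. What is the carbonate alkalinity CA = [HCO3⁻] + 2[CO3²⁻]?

CA = 1.80 mmol/L

CA = [HCO3⁻] + 2[CO3²⁻] = (α₁ + 2α₂)·DIC
At pH 7.24: [H⁺]/K1 = 10^-0.90 = 0.12589, K2/[H⁺] = 10^-3.16 = 0.00069183
α₁ = 1/(1 + 0.12589 + 0.00069183) = 1/1.1266 = 0.8876; α₂ = α₁·K2/[H⁺] = 0.0006141
α₁ + 2α₂ = 0.8889
CA = 0.8889 × 2.02 = 1.80 mmol/L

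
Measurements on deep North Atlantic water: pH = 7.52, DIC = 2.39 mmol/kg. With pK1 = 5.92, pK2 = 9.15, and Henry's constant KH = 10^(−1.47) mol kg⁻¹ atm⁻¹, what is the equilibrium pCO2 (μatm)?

pCO2 = 1690 μatm

α₀ = 1 / (1 + K1/[H⁺] + K1K2/[H⁺]²) = 1 / (1 + 10^+1.60 + 10^-0.03)
   = 1 / (1 + 39.811 + 0.93325) = 1/41.744 = 0.02396
[CO2*] = α₀ × DIC = 0.02396 × 2.39 = 0.05725 mmol/kg
pCO2 = [CO2*]/KH = 5.725×10^-5 / 3.388×10^-2 = 1690 μatm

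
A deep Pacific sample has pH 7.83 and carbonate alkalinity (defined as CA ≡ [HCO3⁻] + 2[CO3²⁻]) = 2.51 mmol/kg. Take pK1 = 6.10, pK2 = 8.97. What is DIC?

DIC = 2.39 mmol/kg

CA = [HCO3⁻] + 2[CO3²⁻] = (α₁ + 2α₂)·DIC
At pH 7.83: [H⁺]/K1 = 10^-1.73 = 0.018621, K2/[H⁺] = 10^-1.14 = 0.072444
α₁ = 1/(1 + 0.018621 + 0.072444) = 1/1.0911 = 0.9165; α₂ = α₁·K2/[H⁺] = 0.06640
α₁ + 2α₂ = 1.0493
DIC = CA / (α₁ + 2α₂) = 2.51 / 1.0493 = 2.39 mmol/kg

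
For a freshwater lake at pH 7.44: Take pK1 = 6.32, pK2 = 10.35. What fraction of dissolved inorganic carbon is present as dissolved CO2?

α₀ = 1 / (1 + K1/[H⁺] + K1K2/[H⁺]²) = 1 / (1 + 10^+1.12 + 10^-1.79)
   = 1 / (1 + 13.183 + 0.016218) = 1/14.199 = 0.07043

α₀ = 0.0704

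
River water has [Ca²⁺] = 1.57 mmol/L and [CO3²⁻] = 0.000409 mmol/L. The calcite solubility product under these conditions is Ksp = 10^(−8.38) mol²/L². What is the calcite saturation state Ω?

Ksp = 10^(−8.38) = 4.169×10^-9
Ω = [Ca²⁺][CO3²⁻]/Ksp = (1.57×10^-3)(0.000409×10^-3) / 4.169×10^-9 = 0.154

Ω = 0.154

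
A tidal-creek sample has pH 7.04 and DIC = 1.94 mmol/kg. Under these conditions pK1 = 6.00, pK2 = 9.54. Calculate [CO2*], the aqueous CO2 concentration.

[CO2*] = 0.162 mmol/kg

α₀ = 1 / (1 + K1/[H⁺] + K1K2/[H⁺]²) = 1 / (1 + 10^+1.04 + 10^-1.46)
   = 1 / (1 + 10.965 + 0.034674) = 1/11.999 = 0.08334
[CO2*] = α₀ × DIC = 0.08334 × 1.94 = 0.162 mmol/kg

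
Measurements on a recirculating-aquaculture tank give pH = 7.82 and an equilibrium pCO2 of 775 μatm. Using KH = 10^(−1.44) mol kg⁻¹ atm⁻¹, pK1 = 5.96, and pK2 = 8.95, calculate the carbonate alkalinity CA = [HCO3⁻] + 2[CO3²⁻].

[CO2*] = KH · pCO2 = 10^(−1.44) × 775×10^-6 = 2.814×10^-5 mol/kg
α₀ = 1/(1 + K1/[H⁺] + K1K2/[H⁺]²) = 1/(1 + 10^+1.86 + 10^+0.73) = 0.01269
DIC = [CO2*]/α₀ = 2.814×10^-5 / 0.01269 = 2.218 mmol/kg
CA = (α₁ + 2α₂)·DIC = (0.9192 + 2×0.06814) × 2.218 = 2.34 mmol/kg

CA = 2.34 mmol/kg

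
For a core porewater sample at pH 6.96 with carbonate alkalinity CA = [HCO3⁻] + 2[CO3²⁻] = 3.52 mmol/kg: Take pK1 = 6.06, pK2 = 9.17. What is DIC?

DIC = 3.94 mmol/kg

CA = [HCO3⁻] + 2[CO3²⁻] = (α₁ + 2α₂)·DIC
At pH 6.96: [H⁺]/K1 = 10^-0.90 = 0.12589, K2/[H⁺] = 10^-2.21 = 0.0061660
α₁ = 1/(1 + 0.12589 + 0.0061660) = 1/1.1321 = 0.8833; α₂ = α₁·K2/[H⁺] = 0.005447
α₁ + 2α₂ = 0.8942
DIC = CA / (α₁ + 2α₂) = 3.52 / 0.8942 = 3.94 mmol/kg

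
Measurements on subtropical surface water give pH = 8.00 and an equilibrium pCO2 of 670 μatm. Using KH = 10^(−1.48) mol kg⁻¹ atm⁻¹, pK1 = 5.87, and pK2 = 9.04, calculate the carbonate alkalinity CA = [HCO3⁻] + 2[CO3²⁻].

[CO2*] = KH · pCO2 = 10^(−1.48) × 670×10^-6 = 2.219×10^-5 mol/kg
α₀ = 1/(1 + K1/[H⁺] + K1K2/[H⁺]²) = 1/(1 + 10^+2.13 + 10^+1.09) = 0.006748
DIC = [CO2*]/α₀ = 2.219×10^-5 / 0.006748 = 3.288 mmol/kg
CA = (α₁ + 2α₂)·DIC = (0.9102 + 2×0.08301) × 3.288 = 3.54 mmol/kg

CA = 3.54 mmol/kg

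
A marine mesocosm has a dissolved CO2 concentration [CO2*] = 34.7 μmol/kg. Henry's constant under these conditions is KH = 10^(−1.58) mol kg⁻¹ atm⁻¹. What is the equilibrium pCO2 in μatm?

KH = 10^(−1.58) = 2.630×10^-2 mol kg⁻¹ atm⁻¹
pCO2 = [CO2*]/KH = 34.7×10^-6 / 2.630×10^-2 = 1.32×10^-3 atm = 1320 μatm

pCO2 = 1320 μatm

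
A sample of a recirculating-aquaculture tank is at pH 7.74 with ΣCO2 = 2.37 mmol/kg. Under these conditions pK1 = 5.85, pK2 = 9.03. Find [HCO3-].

[HCO3⁻] = 2.23 mmol/kg

α₁ = 1 / (1 + [H⁺]/K1 + K2/[H⁺]) = 1 / (1 + 10^-1.89 + 10^-1.29)
   = 1 / (1 + 0.012882 + 0.051286) = 1/1.0642 = 0.9397
[HCO3⁻] = α₁ × DIC = 0.9397 × 2.37 = 2.23 mmol/kg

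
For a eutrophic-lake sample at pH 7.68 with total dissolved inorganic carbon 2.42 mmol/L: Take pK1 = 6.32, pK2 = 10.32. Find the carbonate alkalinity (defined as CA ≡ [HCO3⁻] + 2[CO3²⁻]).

CA = [HCO3⁻] + 2[CO3²⁻] = (α₁ + 2α₂)·DIC
At pH 7.68: [H⁺]/K1 = 10^-1.36 = 0.043652, K2/[H⁺] = 10^-2.64 = 0.0022909
α₁ = 1/(1 + 0.043652 + 0.0022909) = 1/1.0459 = 0.9561; α₂ = α₁·K2/[H⁺] = 0.002190
α₁ + 2α₂ = 0.9605
CA = 0.9605 × 2.42 = 2.32 mmol/L

CA = 2.32 mmol/L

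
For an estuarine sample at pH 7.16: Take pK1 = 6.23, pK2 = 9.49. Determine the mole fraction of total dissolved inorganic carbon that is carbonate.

α₂ = 0.00417

α₂ = 1 / (1 + [H⁺]/K2 + [H⁺]²/(K1K2)) = 1 / (1 + 10^+2.33 + 10^+1.40)
   = 1 / (1 + 213.80 + 25.119) = 1/239.92 = 0.004168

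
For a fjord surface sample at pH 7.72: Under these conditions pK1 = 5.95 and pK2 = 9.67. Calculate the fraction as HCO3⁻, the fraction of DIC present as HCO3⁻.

α₁ = 1 / (1 + [H⁺]/K1 + K2/[H⁺]) = 1 / (1 + 10^-1.77 + 10^-1.95)
   = 1 / (1 + 0.016982 + 0.011220) = 1/1.0282 = 0.9726

α₁ = 0.973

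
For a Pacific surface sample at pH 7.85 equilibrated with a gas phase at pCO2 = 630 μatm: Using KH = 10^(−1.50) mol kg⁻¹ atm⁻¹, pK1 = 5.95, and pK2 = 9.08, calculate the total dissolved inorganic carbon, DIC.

[CO2*] = KH · pCO2 = 10^(−1.50) × 630×10^-6 = 1.992×10^-5 mol/kg
α₀ = 1/(1 + K1/[H⁺] + K1K2/[H⁺]²) = 1/(1 + 10^+1.90 + 10^+0.67) = 0.01175
DIC = [CO2*]/α₀ = 1.992×10^-5 / 0.01175 = 1.70 mmol/kg

DIC = 1.70 mmol/kg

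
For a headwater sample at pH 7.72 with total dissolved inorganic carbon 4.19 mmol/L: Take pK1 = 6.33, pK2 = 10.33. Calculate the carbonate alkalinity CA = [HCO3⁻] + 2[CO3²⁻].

CA = 4.04 mmol/L

CA = [HCO3⁻] + 2[CO3²⁻] = (α₁ + 2α₂)·DIC
At pH 7.72: [H⁺]/K1 = 10^-1.39 = 0.040738, K2/[H⁺] = 10^-2.61 = 0.0024547
α₁ = 1/(1 + 0.040738 + 0.0024547) = 1/1.0432 = 0.9586; α₂ = α₁·K2/[H⁺] = 0.002353
α₁ + 2α₂ = 0.9633
CA = 0.9633 × 4.19 = 4.04 mmol/L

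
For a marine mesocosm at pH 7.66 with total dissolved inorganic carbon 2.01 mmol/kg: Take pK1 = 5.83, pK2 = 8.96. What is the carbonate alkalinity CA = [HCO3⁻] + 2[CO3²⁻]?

CA = 2.08 mmol/kg

CA = [HCO3⁻] + 2[CO3²⁻] = (α₁ + 2α₂)·DIC
At pH 7.66: [H⁺]/K1 = 10^-1.83 = 0.014791, K2/[H⁺] = 10^-1.30 = 0.050119
α₁ = 1/(1 + 0.014791 + 0.050119) = 1/1.0649 = 0.9390; α₂ = α₁·K2/[H⁺] = 0.04706
α₁ + 2α₂ = 1.0332
CA = 1.0332 × 2.01 = 2.08 mmol/kg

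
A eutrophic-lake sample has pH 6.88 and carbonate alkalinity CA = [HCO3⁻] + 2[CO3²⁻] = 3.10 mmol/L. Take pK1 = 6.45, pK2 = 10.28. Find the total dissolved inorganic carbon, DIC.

CA = [HCO3⁻] + 2[CO3²⁻] = (α₁ + 2α₂)·DIC
At pH 6.88: [H⁺]/K1 = 10^-0.43 = 0.37154, K2/[H⁺] = 10^-3.40 = 0.00039811
α₁ = 1/(1 + 0.37154 + 0.00039811) = 1/1.3719 = 0.7289; α₂ = α₁·K2/[H⁺] = 0.0002902
α₁ + 2α₂ = 0.7295
DIC = CA / (α₁ + 2α₂) = 3.10 / 0.7295 = 4.25 mmol/L

DIC = 4.25 mmol/L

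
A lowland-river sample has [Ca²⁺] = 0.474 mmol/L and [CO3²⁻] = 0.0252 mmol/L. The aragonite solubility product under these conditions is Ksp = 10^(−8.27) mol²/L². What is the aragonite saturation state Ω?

Ksp = 10^(−8.27) = 5.370×10^-9
Ω = [Ca²⁺][CO3²⁻]/Ksp = (0.474×10^-3)(0.0252×10^-3) / 5.370×10^-9 = 2.22

Ω = 2.22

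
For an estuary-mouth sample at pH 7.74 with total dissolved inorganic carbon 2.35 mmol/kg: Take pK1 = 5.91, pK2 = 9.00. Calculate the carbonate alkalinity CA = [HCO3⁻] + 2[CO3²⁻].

CA = 2.44 mmol/kg

CA = [HCO3⁻] + 2[CO3²⁻] = (α₁ + 2α₂)·DIC
At pH 7.74: [H⁺]/K1 = 10^-1.83 = 0.014791, K2/[H⁺] = 10^-1.26 = 0.054954
α₁ = 1/(1 + 0.014791 + 0.054954) = 1/1.0697 = 0.9348; α₂ = α₁·K2/[H⁺] = 0.05137
α₁ + 2α₂ = 1.0375
CA = 1.0375 × 2.35 = 2.44 mmol/kg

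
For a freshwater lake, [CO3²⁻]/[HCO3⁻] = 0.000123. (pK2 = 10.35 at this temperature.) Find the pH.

From K2 = [H⁺][CO3²⁻]/[HCO3⁻]:  pH = pK2 + log₁₀([CO3²⁻]/[HCO3⁻])
log₁₀(0.000123) = -3.910
pH = 10.35 + (-3.910) = 6.44

pH = 6.44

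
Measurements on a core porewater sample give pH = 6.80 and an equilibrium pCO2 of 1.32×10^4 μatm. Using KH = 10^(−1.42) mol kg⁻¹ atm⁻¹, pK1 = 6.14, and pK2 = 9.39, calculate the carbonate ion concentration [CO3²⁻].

[CO3²⁻] = 5.90 μmol/kg

[CO2*] = KH · pCO2 = 10^(−1.42) × 1.32×10^4×10^-6 = 5.019×10^-4 mol/kg
α₀ = 1/(1 + K1/[H⁺] + K1K2/[H⁺]²) = 1/(1 + 10^+0.66 + 10^-1.93) = 0.1791
DIC = [CO2*]/α₀ = 5.019×10^-4 / 0.1791 = 2.802 mmol/kg
[CO3²⁻] = α₂·DIC; α₂ = 0.002105, so [CO3²⁻] = 0.002105 × 2.802 = 0.00590 mmol/kg = 5.90 μmol/kg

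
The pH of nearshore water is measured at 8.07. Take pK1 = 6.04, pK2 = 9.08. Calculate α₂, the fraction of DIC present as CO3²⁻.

α₂ = 1 / (1 + [H⁺]/K2 + [H⁺]²/(K1K2)) = 1 / (1 + 10^+1.01 + 10^-1.02)
   = 1 / (1 + 10.233 + 0.095499) = 1/11.328 = 0.08827

α₂ = 0.0883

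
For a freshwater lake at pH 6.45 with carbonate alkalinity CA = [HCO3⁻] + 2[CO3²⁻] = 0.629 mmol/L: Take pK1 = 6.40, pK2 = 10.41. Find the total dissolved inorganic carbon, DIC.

DIC = 1.19 mmol/L

CA = [HCO3⁻] + 2[CO3²⁻] = (α₁ + 2α₂)·DIC
At pH 6.45: [H⁺]/K1 = 10^-0.05 = 0.89125, K2/[H⁺] = 10^-3.96 = 0.00010965
α₁ = 1/(1 + 0.89125 + 0.00010965) = 1/1.8914 = 0.5287; α₂ = α₁·K2/[H⁺] = 5.797×10^-5
α₁ + 2α₂ = 0.5288
DIC = CA / (α₁ + 2α₂) = 0.629 / 0.5288 = 1.19 mmol/L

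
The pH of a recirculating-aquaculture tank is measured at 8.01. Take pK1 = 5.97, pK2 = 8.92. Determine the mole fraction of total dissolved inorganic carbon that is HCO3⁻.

α₁ = 0.883

α₁ = 1 / (1 + [H⁺]/K1 + K2/[H⁺]) = 1 / (1 + 10^-2.04 + 10^-0.91)
   = 1 / (1 + 0.0091201 + 0.12303) = 1/1.1321 = 0.8833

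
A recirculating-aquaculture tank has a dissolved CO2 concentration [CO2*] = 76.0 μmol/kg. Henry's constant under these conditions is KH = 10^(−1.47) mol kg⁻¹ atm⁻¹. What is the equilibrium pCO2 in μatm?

pCO2 = 2240 μatm

KH = 10^(−1.47) = 3.388×10^-2 mol kg⁻¹ atm⁻¹
pCO2 = [CO2*]/KH = 76.0×10^-6 / 3.388×10^-2 = 2.24×10^-3 atm = 2240 μatm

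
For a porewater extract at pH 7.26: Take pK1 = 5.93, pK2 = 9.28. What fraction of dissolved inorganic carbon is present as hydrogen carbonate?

α₁ = 0.947

α₁ = 1 / (1 + [H⁺]/K1 + K2/[H⁺]) = 1 / (1 + 10^-1.33 + 10^-2.02)
   = 1 / (1 + 0.046774 + 0.0095499) = 1/1.0563 = 0.9467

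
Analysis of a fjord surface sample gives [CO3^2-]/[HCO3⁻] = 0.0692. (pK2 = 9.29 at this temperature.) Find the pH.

pH = 8.13

From K2 = [H⁺][CO3^2-]/[HCO3⁻]:  pH = pK2 + log₁₀([CO3^2-]/[HCO3⁻])
log₁₀(0.0692) = -1.160
pH = 9.29 + (-1.160) = 8.13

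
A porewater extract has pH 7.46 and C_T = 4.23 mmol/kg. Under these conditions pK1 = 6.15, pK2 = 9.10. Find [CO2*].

α₀ = 1 / (1 + K1/[H⁺] + K1K2/[H⁺]²) = 1 / (1 + 10^+1.31 + 10^-0.33)
   = 1 / (1 + 20.417 + 0.46774) = 1/21.885 = 0.04569
[CO2*] = α₀ × DIC = 0.04569 × 4.23 = 0.193 mmol/kg

[CO2*] = 0.193 mmol/kg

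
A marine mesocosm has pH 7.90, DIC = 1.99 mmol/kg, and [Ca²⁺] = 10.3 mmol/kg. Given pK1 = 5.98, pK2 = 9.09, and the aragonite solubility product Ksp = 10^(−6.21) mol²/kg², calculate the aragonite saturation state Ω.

α₂ = 1 / (1 + [H⁺]/K2 + [H⁺]²/(K1K2)) = 1 / (1 + 10^+1.19 + 10^-0.73)
   = 1 / (1 + 15.488 + 0.18621) = 1/16.674 = 0.05997
[CO3²⁻] = α₂ × DIC = 0.05997 × 1.99 = 0.1193 mmol/kg
Ksp = 10^(−6.21) = 6.166×10^-7
Ω = [Ca²⁺][CO3²⁻]/Ksp = (10.3×10^-3)(1.193×10^-4) / 6.166×10^-7 = 1.99

Ω = 1.99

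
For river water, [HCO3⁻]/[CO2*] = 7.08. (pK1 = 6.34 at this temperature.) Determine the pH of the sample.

From K1 = [H⁺][HCO3⁻]/[CO2*]:  pH = pK1 + log₁₀([HCO3⁻]/[CO2*])
log₁₀(7.08) = +0.850
pH = 6.34 + (+0.850) = 7.19

pH = 7.19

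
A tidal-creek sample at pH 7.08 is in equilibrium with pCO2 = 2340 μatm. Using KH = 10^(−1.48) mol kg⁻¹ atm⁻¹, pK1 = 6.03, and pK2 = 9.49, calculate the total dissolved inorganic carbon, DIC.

[CO2*] = KH · pCO2 = 10^(−1.48) × 2340×10^-6 = 7.748×10^-5 mol/kg
α₀ = 1/(1 + K1/[H⁺] + K1K2/[H⁺]²) = 1/(1 + 10^+1.05 + 10^-1.36) = 0.08154
DIC = [CO2*]/α₀ = 7.748×10^-5 / 0.08154 = 0.950 mmol/kg

DIC = 0.950 mmol/kg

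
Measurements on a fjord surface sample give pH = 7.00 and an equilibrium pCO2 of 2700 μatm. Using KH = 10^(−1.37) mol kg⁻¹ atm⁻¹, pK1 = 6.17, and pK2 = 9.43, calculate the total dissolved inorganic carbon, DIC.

[CO2*] = KH · pCO2 = 10^(−1.37) × 2700×10^-6 = 1.152×10^-4 mol/kg
α₀ = 1/(1 + K1/[H⁺] + K1K2/[H⁺]²) = 1/(1 + 10^+0.83 + 10^-1.60) = 0.1284
DIC = [CO2*]/α₀ = 1.152×10^-4 / 0.1284 = 0.897 mmol/kg

DIC = 0.897 mmol/kg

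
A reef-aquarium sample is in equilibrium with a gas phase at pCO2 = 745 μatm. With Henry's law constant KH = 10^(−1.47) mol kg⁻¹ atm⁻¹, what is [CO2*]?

[CO2*] = 25.2 μmol/kg

KH = 10^(−1.47) = 3.388×10^-2 mol kg⁻¹ atm⁻¹
[CO2*] = KH · pCO2 = 3.388×10^-2 × 745×10^-6 atm = 2.52×10^-5 mol/kg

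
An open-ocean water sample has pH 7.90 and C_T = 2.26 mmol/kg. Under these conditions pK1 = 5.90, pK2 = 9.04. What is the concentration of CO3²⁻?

[CO3²⁻] = 0.151 mmol/kg

α₂ = 1 / (1 + [H⁺]/K2 + [H⁺]²/(K1K2)) = 1 / (1 + 10^+1.14 + 10^-0.86)
   = 1 / (1 + 13.804 + 0.13804) = 1/14.942 = 0.06693
[CO3²⁻] = α₂ × DIC = 0.06693 × 2.26 = 0.151 mmol/kg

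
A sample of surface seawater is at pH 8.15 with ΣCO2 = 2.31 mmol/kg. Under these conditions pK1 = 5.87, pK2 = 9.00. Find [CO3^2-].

[CO3²⁻] = 0.285 mmol/kg

α₂ = 1 / (1 + [H⁺]/K2 + [H⁺]²/(K1K2)) = 1 / (1 + 10^+0.85 + 10^-1.43)
   = 1 / (1 + 7.0795 + 0.037154) = 1/8.1166 = 0.1232
[CO3²⁻] = α₂ × DIC = 0.1232 × 2.31 = 0.285 mmol/kg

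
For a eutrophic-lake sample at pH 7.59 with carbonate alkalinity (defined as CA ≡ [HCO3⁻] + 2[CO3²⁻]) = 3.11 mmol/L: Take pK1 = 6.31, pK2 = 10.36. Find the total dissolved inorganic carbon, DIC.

CA = [HCO3⁻] + 2[CO3²⁻] = (α₁ + 2α₂)·DIC
At pH 7.59: [H⁺]/K1 = 10^-1.28 = 0.052481, K2/[H⁺] = 10^-2.77 = 0.0016982
α₁ = 1/(1 + 0.052481 + 0.0016982) = 1/1.0542 = 0.9486; α₂ = α₁·K2/[H⁺] = 0.001611
α₁ + 2α₂ = 0.9518
DIC = CA / (α₁ + 2α₂) = 3.11 / 0.9518 = 3.27 mmol/L

DIC = 3.27 mmol/L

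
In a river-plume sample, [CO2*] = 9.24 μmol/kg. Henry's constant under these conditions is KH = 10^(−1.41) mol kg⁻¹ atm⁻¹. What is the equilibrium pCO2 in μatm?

pCO2 = 238 μatm

KH = 10^(−1.41) = 3.890×10^-2 mol kg⁻¹ atm⁻¹
pCO2 = [CO2*]/KH = 9.24×10^-6 / 3.890×10^-2 = 2.38×10^-4 atm = 238 μatm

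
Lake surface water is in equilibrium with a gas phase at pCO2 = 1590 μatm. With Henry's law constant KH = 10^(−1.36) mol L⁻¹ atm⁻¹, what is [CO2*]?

[CO2*] = 69.4 μmol/L

KH = 10^(−1.36) = 4.365×10^-2 mol L⁻¹ atm⁻¹
[CO2*] = KH · pCO2 = 4.365×10^-2 × 1590×10^-6 atm = 6.94×10^-5 mol/L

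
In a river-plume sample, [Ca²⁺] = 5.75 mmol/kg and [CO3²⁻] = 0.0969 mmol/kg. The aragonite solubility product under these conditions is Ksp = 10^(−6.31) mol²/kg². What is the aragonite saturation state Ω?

Ksp = 10^(−6.31) = 4.898×10^-7
Ω = [Ca²⁺][CO3²⁻]/Ksp = (5.75×10^-3)(0.0969×10^-3) / 4.898×10^-7 = 1.14

Ω = 1.14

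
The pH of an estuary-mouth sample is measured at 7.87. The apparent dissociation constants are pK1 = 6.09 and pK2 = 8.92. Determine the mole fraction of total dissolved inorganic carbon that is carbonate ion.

α₂ = 0.0806

α₂ = 1 / (1 + [H⁺]/K2 + [H⁺]²/(K1K2)) = 1 / (1 + 10^+1.05 + 10^-0.73)
   = 1 / (1 + 11.220 + 0.18621) = 1/12.406 = 0.08060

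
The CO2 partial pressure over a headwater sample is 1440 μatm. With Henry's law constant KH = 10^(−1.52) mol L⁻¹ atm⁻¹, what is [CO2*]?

[CO2*] = 43.5 μmol/L

KH = 10^(−1.52) = 3.020×10^-2 mol L⁻¹ atm⁻¹
[CO2*] = KH · pCO2 = 3.020×10^-2 × 1440×10^-6 atm = 4.35×10^-5 mol/L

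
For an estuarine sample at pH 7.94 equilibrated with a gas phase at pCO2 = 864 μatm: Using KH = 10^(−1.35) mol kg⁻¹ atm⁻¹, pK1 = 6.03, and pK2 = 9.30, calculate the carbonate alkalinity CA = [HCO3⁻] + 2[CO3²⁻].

[CO2*] = KH · pCO2 = 10^(−1.35) × 864×10^-6 = 3.859×10^-5 mol/kg
α₀ = 1/(1 + K1/[H⁺] + K1K2/[H⁺]²) = 1/(1 + 10^+1.91 + 10^+0.55) = 0.01165
DIC = [CO2*]/α₀ = 3.859×10^-5 / 0.01165 = 3.313 mmol/kg
CA = (α₁ + 2α₂)·DIC = (0.9470 + 2×0.04134) × 3.313 = 3.41 mmol/kg

CA = 3.41 mmol/kg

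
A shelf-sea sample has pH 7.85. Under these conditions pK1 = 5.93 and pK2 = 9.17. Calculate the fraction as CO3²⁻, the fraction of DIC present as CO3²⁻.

α₂ = 1 / (1 + [H⁺]/K2 + [H⁺]²/(K1K2)) = 1 / (1 + 10^+1.32 + 10^-0.60)
   = 1 / (1 + 20.893 + 0.25119) = 1/22.144 = 0.04516

α₂ = 0.0452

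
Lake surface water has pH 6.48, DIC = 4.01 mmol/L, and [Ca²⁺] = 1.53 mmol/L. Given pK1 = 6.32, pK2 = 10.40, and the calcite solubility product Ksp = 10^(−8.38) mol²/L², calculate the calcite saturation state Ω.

Ω = 0.105

α₂ = 1 / (1 + [H⁺]/K2 + [H⁺]²/(K1K2)) = 1 / (1 + 10^+3.92 + 10^+3.76)
   = 1 / (1 + 8317.6 + 5754.4) = 1/1.4073×10^4 = 7.106×10^-5
[CO3²⁻] = α₂ × DIC = 7.106×10^-5 × 4.01 = 0.0002849 mmol/L = 0.2849 μmol/L
Ksp = 10^(−8.38) = 4.169×10^-9
Ω = [Ca²⁺][CO3²⁻]/Ksp = (1.53×10^-3)(2.849×10^-7) / 4.169×10^-9 = 0.105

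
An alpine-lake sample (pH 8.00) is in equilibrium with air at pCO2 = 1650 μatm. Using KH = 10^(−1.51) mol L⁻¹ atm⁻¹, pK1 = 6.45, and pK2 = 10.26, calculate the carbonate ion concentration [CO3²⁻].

[CO2*] = KH · pCO2 = 10^(−1.51) × 1650×10^-6 = 5.099×10^-5 mol/L
α₀ = 1/(1 + K1/[H⁺] + K1K2/[H⁺]²) = 1/(1 + 10^+1.55 + 10^-0.71) = 0.02727
DIC = [CO2*]/α₀ = 5.099×10^-5 / 0.02727 = 1.870 mmol/L
[CO3²⁻] = α₂·DIC; α₂ = 0.005316, so [CO3²⁻] = 0.005316 × 1.870 = 0.00994 mmol/L = 9.94 μmol/L

[CO3²⁻] = 9.94 μmol/L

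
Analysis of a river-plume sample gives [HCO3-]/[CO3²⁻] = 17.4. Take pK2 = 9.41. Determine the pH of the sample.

From K2 = [H⁺][CO3²⁻]/[HCO3-]:  pH = pK2 − log₁₀([HCO3-]/[CO3²⁻])
log₁₀(17.4) = +1.241
pH = 9.41 − (+1.241) = 8.17

pH = 8.17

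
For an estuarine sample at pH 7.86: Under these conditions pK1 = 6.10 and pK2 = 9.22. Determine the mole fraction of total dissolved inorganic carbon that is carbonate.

α₂ = 0.0411

α₂ = 1 / (1 + [H⁺]/K2 + [H⁺]²/(K1K2)) = 1 / (1 + 10^+1.36 + 10^-0.40)
   = 1 / (1 + 22.909 + 0.39811) = 1/24.307 = 0.04114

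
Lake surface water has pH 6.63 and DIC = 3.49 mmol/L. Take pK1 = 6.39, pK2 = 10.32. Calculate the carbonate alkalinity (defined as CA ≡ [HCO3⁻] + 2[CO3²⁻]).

CA = 2.22 mmol/L

CA = [HCO3⁻] + 2[CO3²⁻] = (α₁ + 2α₂)·DIC
At pH 6.63: [H⁺]/K1 = 10^-0.24 = 0.57544, K2/[H⁺] = 10^-3.69 = 0.00020417
α₁ = 1/(1 + 0.57544 + 0.00020417) = 1/1.5756 = 0.6347; α₂ = α₁·K2/[H⁺] = 0.0001296
α₁ + 2α₂ = 0.6349
CA = 0.6349 × 3.49 = 2.22 mmol/L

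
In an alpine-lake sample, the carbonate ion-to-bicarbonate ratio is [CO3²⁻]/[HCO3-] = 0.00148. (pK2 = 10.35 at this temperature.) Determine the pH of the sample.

From K2 = [H⁺][CO3²⁻]/[HCO3-]:  pH = pK2 + log₁₀([CO3²⁻]/[HCO3-])
log₁₀(0.00148) = -2.830
pH = 10.35 + (-2.830) = 7.52

pH = 7.52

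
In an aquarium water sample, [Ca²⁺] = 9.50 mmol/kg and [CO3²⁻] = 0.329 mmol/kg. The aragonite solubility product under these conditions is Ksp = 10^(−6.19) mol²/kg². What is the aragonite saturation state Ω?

Ksp = 10^(−6.19) = 6.457×10^-7
Ω = [Ca²⁺][CO3²⁻]/Ksp = (9.50×10^-3)(0.329×10^-3) / 6.457×10^-7 = 4.84

Ω = 4.84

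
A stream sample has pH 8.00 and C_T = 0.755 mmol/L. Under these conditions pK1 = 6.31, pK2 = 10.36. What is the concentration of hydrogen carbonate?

[HCO3⁻] = 0.737 mmol/L

α₁ = 1 / (1 + [H⁺]/K1 + K2/[H⁺]) = 1 / (1 + 10^-1.69 + 10^-2.36)
   = 1 / (1 + 0.020417 + 0.0043652) = 1/1.0248 = 0.9758
[HCO3⁻] = α₁ × DIC = 0.9758 × 0.755 = 0.737 mmol/L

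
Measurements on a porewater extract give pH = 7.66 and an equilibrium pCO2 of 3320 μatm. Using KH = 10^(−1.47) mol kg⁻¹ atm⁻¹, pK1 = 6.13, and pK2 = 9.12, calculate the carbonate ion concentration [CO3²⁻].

[CO2*] = KH · pCO2 = 10^(−1.47) × 3320×10^-6 = 1.125×10^-4 mol/kg
α₀ = 1/(1 + K1/[H⁺] + K1K2/[H⁺]²) = 1/(1 + 10^+1.53 + 10^+0.07) = 0.02773
DIC = [CO2*]/α₀ = 1.125×10^-4 / 0.02773 = 4.057 mmol/kg
[CO3²⁻] = α₂·DIC; α₂ = 0.03258, so [CO3²⁻] = 0.03258 × 4.057 = 0.132 mmol/kg

[CO3²⁻] = 0.132 mmol/kg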